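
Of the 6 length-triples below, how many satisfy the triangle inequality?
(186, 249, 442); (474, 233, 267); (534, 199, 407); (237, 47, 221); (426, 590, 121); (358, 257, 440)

4

(186,249,442): 186+249 ≤ 442 → not valid
(233,267,474): 233+267 > 474 → valid
(199,407,534): 199+407 > 534 → valid
(47,221,237): 47+221 > 237 → valid
(121,426,590): 121+426 ≤ 590 → not valid
(257,358,440): 257+358 > 440 → valid
4 of the 6 triples form a triangle.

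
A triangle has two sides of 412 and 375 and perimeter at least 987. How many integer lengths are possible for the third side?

587

Triangle inequality: 37 < x < 787. Perimeter ≥ 987 gives x ≥ 987 − 412 − 375 = 200.
So 200 ≤ x < 787; integers 200 through 786: 587 values.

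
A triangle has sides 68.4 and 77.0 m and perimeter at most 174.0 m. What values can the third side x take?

Triangle inequality alone gives 8.6 < x < 145.4.
The perimeter condition gives x ≤ 174.0 − 68.4 − 77.0 = 28.6.
Intersecting the two: 8.6 < x ≤ 28.6.

8.6 < x ≤ 28.6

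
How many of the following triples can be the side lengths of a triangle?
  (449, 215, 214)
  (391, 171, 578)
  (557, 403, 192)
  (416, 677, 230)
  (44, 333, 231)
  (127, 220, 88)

(214,215,449): 214+215 ≤ 449 → not valid
(171,391,578): 171+391 ≤ 578 → not valid
(192,403,557): 192+403 > 557 → valid
(230,416,677): 230+416 ≤ 677 → not valid
(44,231,333): 44+231 ≤ 333 → not valid
(88,127,220): 88+127 ≤ 220 → not valid
1 of the 6 triples forms a triangle.

1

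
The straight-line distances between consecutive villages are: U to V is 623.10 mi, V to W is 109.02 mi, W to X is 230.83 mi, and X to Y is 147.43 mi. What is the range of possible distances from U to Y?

135.82 ≤ UY ≤ 1110.38 mi

The maximum is all hops collinear in one direction: 623.10 + 109.02 + 230.83 + 147.43 = 1110.38.
The longest hop is 623.10; the others sum to 487.28. Folding the others back against it leaves at least 623.10 − 487.28 = 135.82.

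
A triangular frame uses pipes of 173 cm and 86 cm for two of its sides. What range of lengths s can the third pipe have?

87 < s < 259 (cm)

By the triangle inequality, s must be less than 173 + 86 = 259 and greater than |173 − 86| = 87.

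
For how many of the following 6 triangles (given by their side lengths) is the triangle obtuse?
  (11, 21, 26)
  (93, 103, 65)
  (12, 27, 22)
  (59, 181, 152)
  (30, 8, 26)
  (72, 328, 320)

(11,21,26): 11²+21² = 562 < 676 = 26² → obtuse
(93,103,65): 65²+93² = 12874 > 10609 = 103² → acute
(12,27,22): 12²+22² = 628 < 729 = 27² → obtuse
(59,181,152): 59²+152² = 26585 < 32761 = 181² → obtuse
(30,8,26): 8²+26² = 740 < 900 = 30² → obtuse
(72,328,320): 72²+320² = 107584 = 328² → right
4 of the 6 are obtuse.

4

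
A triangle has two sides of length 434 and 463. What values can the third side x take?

29 < x < 897

By the triangle inequality, x must be less than 434 + 463 = 897 and greater than |434 − 463| = 29.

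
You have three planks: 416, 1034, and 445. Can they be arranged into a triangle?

The longest side is 1034, but the other two sum to only 861.
861 < 1034, so the triangle inequality fails.

No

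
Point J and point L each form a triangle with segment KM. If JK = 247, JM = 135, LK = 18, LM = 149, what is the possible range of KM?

From triangle JKM: |247 − 135| < KM < 247 + 135, i.e. 112 < KM < 382.
From triangle LKM: 131 < KM < 167.
Both must hold, so KM lies in the intersection.

131 < KM < 167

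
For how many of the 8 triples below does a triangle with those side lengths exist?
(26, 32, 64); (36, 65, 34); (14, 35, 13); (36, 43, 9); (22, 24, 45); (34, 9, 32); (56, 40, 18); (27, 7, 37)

(26,32,64): 26+32 ≤ 64 → not valid
(34,36,65): 34+36 > 65 → valid
(13,14,35): 13+14 ≤ 35 → not valid
(9,36,43): 9+36 > 43 → valid
(22,24,45): 22+24 > 45 → valid
(9,32,34): 9+32 > 34 → valid
(18,40,56): 18+40 > 56 → valid
(7,27,37): 7+27 ≤ 37 → not valid
5 of the 8 triples form a triangle.

5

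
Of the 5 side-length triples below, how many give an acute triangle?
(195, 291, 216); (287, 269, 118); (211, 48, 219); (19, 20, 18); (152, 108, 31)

(195,291,216): 195²+216² = 84681 = 291² → right
(287,269,118): 118²+269² = 86285 > 82369 = 287² → acute
(211,48,219): 48²+211² = 46825 < 47961 = 219² → obtuse
(19,20,18): 18²+19² = 685 > 400 = 20² → acute
(152,108,31): 31+108 ≤ 152, not a triangle
2 of the 5 are acute.

2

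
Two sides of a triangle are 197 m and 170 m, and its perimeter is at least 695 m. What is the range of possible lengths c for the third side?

Triangle inequality alone gives 27 < c < 367.
The perimeter condition gives c ≥ 695 − 197 − 170 = 328.
Intersecting the two: 328 ≤ c < 367.

328 ≤ c < 367 m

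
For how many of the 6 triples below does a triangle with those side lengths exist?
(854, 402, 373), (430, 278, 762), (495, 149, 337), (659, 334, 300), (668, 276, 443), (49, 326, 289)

(373,402,854): 373+402 ≤ 854 → not valid
(278,430,762): 278+430 ≤ 762 → not valid
(149,337,495): 149+337 ≤ 495 → not valid
(300,334,659): 300+334 ≤ 659 → not valid
(276,443,668): 276+443 > 668 → valid
(49,289,326): 49+289 > 326 → valid
2 of the 6 triples form a triangle.

2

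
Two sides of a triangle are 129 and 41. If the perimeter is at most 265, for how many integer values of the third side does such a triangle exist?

7

Triangle inequality: 88 < x < 170. Perimeter ≤ 265 gives x ≤ 265 − 129 − 41 = 95.
So 88 < x ≤ 95; integers 89 through 95: 7 values.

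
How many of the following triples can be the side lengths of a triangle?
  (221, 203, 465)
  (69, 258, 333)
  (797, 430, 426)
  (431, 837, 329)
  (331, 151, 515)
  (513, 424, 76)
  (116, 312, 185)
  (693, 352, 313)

1

(203,221,465): 203+221 ≤ 465 → not valid
(69,258,333): 69+258 ≤ 333 → not valid
(426,430,797): 426+430 > 797 → valid
(329,431,837): 329+431 ≤ 837 → not valid
(151,331,515): 151+331 ≤ 515 → not valid
(76,424,513): 76+424 ≤ 513 → not valid
(116,185,312): 116+185 ≤ 312 → not valid
(313,352,693): 313+352 ≤ 693 → not valid
1 of the 8 triples forms a triangle.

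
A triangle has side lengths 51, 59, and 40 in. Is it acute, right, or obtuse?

Compare the square of the longest side to the sum of squares of the other two: 40² + 51² = 4201 > 3481 = 59².

acute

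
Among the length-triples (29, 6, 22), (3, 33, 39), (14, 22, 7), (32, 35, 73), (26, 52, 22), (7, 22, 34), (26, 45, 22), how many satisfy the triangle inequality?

1

(6,22,29): 6+22 ≤ 29 → not valid
(3,33,39): 3+33 ≤ 39 → not valid
(7,14,22): 7+14 ≤ 22 → not valid
(32,35,73): 32+35 ≤ 73 → not valid
(22,26,52): 22+26 ≤ 52 → not valid
(7,22,34): 7+22 ≤ 34 → not valid
(22,26,45): 22+26 > 45 → valid
1 of the 7 triples forms a triangle.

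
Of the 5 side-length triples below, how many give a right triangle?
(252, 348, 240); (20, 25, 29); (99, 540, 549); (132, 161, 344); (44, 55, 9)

2

(252,348,240): 240²+252² = 121104 = 348² → right
(20,25,29): 20²+25² = 1025 > 841 = 29² → acute
(99,540,549): 99²+540² = 301401 = 549² → right
(132,161,344): 132+161 ≤ 344, not a triangle
(44,55,9): 9+44 ≤ 55, not a triangle
2 of the 5 are right.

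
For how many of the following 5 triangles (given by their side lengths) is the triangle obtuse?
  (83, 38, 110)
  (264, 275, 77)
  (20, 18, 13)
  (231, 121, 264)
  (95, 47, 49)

(83,38,110): 38²+83² = 8333 < 12100 = 110² → obtuse
(264,275,77): 77²+264² = 75625 = 275² → right
(20,18,13): 13²+18² = 493 > 400 = 20² → acute
(231,121,264): 121²+231² = 68002 < 69696 = 264² → obtuse
(95,47,49): 47²+49² = 4610 < 9025 = 95² → obtuse
3 of the 5 are obtuse.

3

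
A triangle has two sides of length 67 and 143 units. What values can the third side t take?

By the triangle inequality, t must be less than 67 + 143 = 210 and greater than |67 − 143| = 76.

76 < t < 210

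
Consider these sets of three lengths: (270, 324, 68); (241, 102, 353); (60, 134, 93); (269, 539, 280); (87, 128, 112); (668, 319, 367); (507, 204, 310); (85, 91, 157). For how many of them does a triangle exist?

7

(68,270,324): 68+270 > 324 → valid
(102,241,353): 102+241 ≤ 353 → not valid
(60,93,134): 60+93 > 134 → valid
(269,280,539): 269+280 > 539 → valid
(87,112,128): 87+112 > 128 → valid
(319,367,668): 319+367 > 668 → valid
(204,310,507): 204+310 > 507 → valid
(85,91,157): 85+91 > 157 → valid
7 of the 8 triples form a triangle.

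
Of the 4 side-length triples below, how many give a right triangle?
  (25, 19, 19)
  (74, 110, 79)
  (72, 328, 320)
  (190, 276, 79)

1

(25,19,19): 19²+19² = 722 > 625 = 25² → acute
(74,110,79): 74²+79² = 11717 < 12100 = 110² → obtuse
(72,328,320): 72²+320² = 107584 = 328² → right
(190,276,79): 79+190 ≤ 276, not a triangle
1 of the 4 is right.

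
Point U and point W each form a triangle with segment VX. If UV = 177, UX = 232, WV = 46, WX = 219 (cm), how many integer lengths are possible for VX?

91

From triangle UVX: 55 < VX < 409.
From triangle WVX: 173 < VX < 265.
Intersection: 173 < VX < 265, so integers 174 through 264: 91 values.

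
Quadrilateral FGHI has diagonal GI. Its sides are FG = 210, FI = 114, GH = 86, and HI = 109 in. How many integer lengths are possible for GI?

From triangle FGI: 96 < GI < 324.
From triangle HGI: 23 < GI < 195.
Intersection: 96 < GI < 195, so integers 97 through 194: 98 values.

98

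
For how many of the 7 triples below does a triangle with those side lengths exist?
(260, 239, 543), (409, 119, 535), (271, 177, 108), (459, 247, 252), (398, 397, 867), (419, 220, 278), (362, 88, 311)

4

(239,260,543): 239+260 ≤ 543 → not valid
(119,409,535): 119+409 ≤ 535 → not valid
(108,177,271): 108+177 > 271 → valid
(247,252,459): 247+252 > 459 → valid
(397,398,867): 397+398 ≤ 867 → not valid
(220,278,419): 220+278 > 419 → valid
(88,311,362): 88+311 > 362 → valid
4 of the 7 triples form a triangle.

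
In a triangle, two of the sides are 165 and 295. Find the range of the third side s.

By the triangle inequality, s must be less than 165 + 295 = 460 and greater than |165 − 295| = 130.

130 < s < 460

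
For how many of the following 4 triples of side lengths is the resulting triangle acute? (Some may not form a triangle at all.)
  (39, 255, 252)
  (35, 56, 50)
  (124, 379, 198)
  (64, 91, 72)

2

(39,255,252): 39²+252² = 65025 = 255² → right
(35,56,50): 35²+50² = 3725 > 3136 = 56² → acute
(124,379,198): 124+198 ≤ 379, not a triangle
(64,91,72): 64²+72² = 9280 > 8281 = 91² → acute
2 of the 4 are acute.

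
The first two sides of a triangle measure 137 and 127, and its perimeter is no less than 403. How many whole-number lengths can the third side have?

Triangle inequality: 10 < x < 264. Perimeter ≥ 403 gives x ≥ 403 − 137 − 127 = 139.
So 139 ≤ x < 264; integers 139 through 263: 125 values.

125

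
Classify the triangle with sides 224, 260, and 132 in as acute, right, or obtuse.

right

Compare the square of the longest side to the sum of squares of the other two: 132² + 224² = 67600 = 260².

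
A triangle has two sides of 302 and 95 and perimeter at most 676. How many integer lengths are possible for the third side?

Triangle inequality: 207 < x < 397. Perimeter ≤ 676 gives x ≤ 676 − 302 − 95 = 279.
So 207 < x ≤ 279; integers 208 through 279: 72 values.

72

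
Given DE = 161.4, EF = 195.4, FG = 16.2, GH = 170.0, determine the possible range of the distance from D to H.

0 ≤ DH ≤ 543.0

The maximum is all hops collinear in one direction: 161.4 + 195.4 + 16.2 + 170.0 = 543.0.
The longest hop is 195.4; the others sum to 347.6. Since 195.4 ≤ 347.6, the path can fold back on itself completely, so the minimum distance is 0.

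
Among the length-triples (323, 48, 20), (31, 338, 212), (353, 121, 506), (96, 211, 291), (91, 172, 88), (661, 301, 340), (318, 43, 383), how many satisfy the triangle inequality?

(20,48,323): 20+48 ≤ 323 → not valid
(31,212,338): 31+212 ≤ 338 → not valid
(121,353,506): 121+353 ≤ 506 → not valid
(96,211,291): 96+211 > 291 → valid
(88,91,172): 88+91 > 172 → valid
(301,340,661): 301+340 ≤ 661 → not valid
(43,318,383): 43+318 ≤ 383 → not valid
2 of the 7 triples form a triangle.

2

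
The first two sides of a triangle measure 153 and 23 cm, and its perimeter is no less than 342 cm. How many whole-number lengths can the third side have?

Triangle inequality: 130 < x < 176. Perimeter ≥ 342 gives x ≥ 342 − 153 − 23 = 166.
So 166 ≤ x < 176; integers 166 through 175: 10 values.

10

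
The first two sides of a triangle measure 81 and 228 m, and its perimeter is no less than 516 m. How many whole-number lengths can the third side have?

102

Triangle inequality: 147 < x < 309. Perimeter ≥ 516 gives x ≥ 516 − 81 − 228 = 207.
So 207 ≤ x < 309; integers 207 through 308: 102 values.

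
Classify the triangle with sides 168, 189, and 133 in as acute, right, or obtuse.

Compare the square of the longest side to the sum of squares of the other two: 133² + 168² = 45913 > 35721 = 189².

acute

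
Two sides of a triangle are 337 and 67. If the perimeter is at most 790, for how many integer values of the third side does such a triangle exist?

116

Triangle inequality: 270 < x < 404. Perimeter ≤ 790 gives x ≤ 790 − 337 − 67 = 386.
So 270 < x ≤ 386; integers 271 through 386: 116 values.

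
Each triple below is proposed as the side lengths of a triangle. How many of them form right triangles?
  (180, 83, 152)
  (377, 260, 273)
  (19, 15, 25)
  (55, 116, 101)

1

(180,83,152): 83²+152² = 29993 < 32400 = 180² → obtuse
(377,260,273): 260²+273² = 142129 = 377² → right
(19,15,25): 15²+19² = 586 < 625 = 25² → obtuse
(55,116,101): 55²+101² = 13226 < 13456 = 116² → obtuse
1 of the 4 is right.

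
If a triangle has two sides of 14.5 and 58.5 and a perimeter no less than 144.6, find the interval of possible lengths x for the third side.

Triangle inequality alone gives 44.0 < x < 73.0.
The perimeter condition gives x ≥ 144.6 − 14.5 − 58.5 = 71.6.
Intersecting the two: 71.6 ≤ x < 73.0.

71.6 ≤ x < 73.0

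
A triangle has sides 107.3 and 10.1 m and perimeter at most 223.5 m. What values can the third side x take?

97.2 < x ≤ 106.1

Triangle inequality alone gives 97.2 < x < 117.4.
The perimeter condition gives x ≤ 223.5 − 107.3 − 10.1 = 106.1.
Intersecting the two: 97.2 < x ≤ 106.1.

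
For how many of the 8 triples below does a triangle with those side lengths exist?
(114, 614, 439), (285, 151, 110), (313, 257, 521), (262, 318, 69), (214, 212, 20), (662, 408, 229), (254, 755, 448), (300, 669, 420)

4

(114,439,614): 114+439 ≤ 614 → not valid
(110,151,285): 110+151 ≤ 285 → not valid
(257,313,521): 257+313 > 521 → valid
(69,262,318): 69+262 > 318 → valid
(20,212,214): 20+212 > 214 → valid
(229,408,662): 229+408 ≤ 662 → not valid
(254,448,755): 254+448 ≤ 755 → not valid
(300,420,669): 300+420 > 669 → valid
4 of the 8 triples form a triangle.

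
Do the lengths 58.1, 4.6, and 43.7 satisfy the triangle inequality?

The longest side is 58.1, but the other two sum to only 48.3.
48.3 < 58.1, so the triangle inequality fails.

No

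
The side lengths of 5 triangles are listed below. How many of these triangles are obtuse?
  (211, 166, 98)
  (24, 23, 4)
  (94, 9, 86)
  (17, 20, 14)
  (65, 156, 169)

(211,166,98): 98²+166² = 37160 < 44521 = 211² → obtuse
(24,23,4): 4²+23² = 545 < 576 = 24² → obtuse
(94,9,86): 9²+86² = 7477 < 8836 = 94² → obtuse
(17,20,14): 14²+17² = 485 > 400 = 20² → acute
(65,156,169): 65²+156² = 28561 = 169² → right
3 of the 5 are obtuse.

3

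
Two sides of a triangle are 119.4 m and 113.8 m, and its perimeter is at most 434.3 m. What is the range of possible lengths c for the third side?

Triangle inequality alone gives 5.6 < c < 233.2.
The perimeter condition gives c ≤ 434.3 − 119.4 − 113.8 = 201.1.
Intersecting the two: 5.6 < c ≤ 201.1.

5.6 < c ≤ 201.1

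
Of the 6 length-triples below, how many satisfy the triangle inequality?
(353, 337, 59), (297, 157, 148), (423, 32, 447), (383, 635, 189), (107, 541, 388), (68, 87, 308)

3

(59,337,353): 59+337 > 353 → valid
(148,157,297): 148+157 > 297 → valid
(32,423,447): 32+423 > 447 → valid
(189,383,635): 189+383 ≤ 635 → not valid
(107,388,541): 107+388 ≤ 541 → not valid
(68,87,308): 68+87 ≤ 308 → not valid
3 of the 6 triples form a triangle.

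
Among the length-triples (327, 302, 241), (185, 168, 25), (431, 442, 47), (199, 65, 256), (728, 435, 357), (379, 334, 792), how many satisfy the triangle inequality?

(241,302,327): 241+302 > 327 → valid
(25,168,185): 25+168 > 185 → valid
(47,431,442): 47+431 > 442 → valid
(65,199,256): 65+199 > 256 → valid
(357,435,728): 357+435 > 728 → valid
(334,379,792): 334+379 ≤ 792 → not valid
5 of the 6 triples form a triangle.

5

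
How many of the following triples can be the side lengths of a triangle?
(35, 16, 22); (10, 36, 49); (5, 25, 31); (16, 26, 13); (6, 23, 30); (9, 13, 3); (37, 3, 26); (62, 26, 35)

(16,22,35): 16+22 > 35 → valid
(10,36,49): 10+36 ≤ 49 → not valid
(5,25,31): 5+25 ≤ 31 → not valid
(13,16,26): 13+16 > 26 → valid
(6,23,30): 6+23 ≤ 30 → not valid
(3,9,13): 3+9 ≤ 13 → not valid
(3,26,37): 3+26 ≤ 37 → not valid
(26,35,62): 26+35 ≤ 62 → not valid
2 of the 8 triples form a triangle.

2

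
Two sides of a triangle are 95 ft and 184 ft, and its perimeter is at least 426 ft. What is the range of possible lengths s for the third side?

Triangle inequality alone gives 89 < s < 279.
The perimeter condition gives s ≥ 426 − 95 − 184 = 147.
Intersecting the two: 147 ≤ s < 279.

147 ≤ s < 279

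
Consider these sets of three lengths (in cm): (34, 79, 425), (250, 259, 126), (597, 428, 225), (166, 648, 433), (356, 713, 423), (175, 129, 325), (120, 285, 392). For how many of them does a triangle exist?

4

(34,79,425): 34+79 ≤ 425 → not valid
(126,250,259): 126+250 > 259 → valid
(225,428,597): 225+428 > 597 → valid
(166,433,648): 166+433 ≤ 648 → not valid
(356,423,713): 356+423 > 713 → valid
(129,175,325): 129+175 ≤ 325 → not valid
(120,285,392): 120+285 > 392 → valid
4 of the 7 triples form a triangle.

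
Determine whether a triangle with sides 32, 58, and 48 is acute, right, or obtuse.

obtuse

Compare the square of the longest side to the sum of squares of the other two: 32² + 48² = 3328 < 3364 = 58².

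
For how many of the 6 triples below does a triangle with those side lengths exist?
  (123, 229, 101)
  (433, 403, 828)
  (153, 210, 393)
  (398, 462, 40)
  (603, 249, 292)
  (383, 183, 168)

(101,123,229): 101+123 ≤ 229 → not valid
(403,433,828): 403+433 > 828 → valid
(153,210,393): 153+210 ≤ 393 → not valid
(40,398,462): 40+398 ≤ 462 → not valid
(249,292,603): 249+292 ≤ 603 → not valid
(168,183,383): 168+183 ≤ 383 → not valid
1 of the 6 triples forms a triangle.

1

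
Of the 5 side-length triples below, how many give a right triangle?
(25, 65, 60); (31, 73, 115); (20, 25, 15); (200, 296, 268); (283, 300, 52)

(25,65,60): 25²+60² = 4225 = 65² → right
(31,73,115): 31+73 ≤ 115, not a triangle
(20,25,15): 15²+20² = 625 = 25² → right
(200,296,268): 200²+268² = 111824 > 87616 = 296² → acute
(283,300,52): 52²+283² = 82793 < 90000 = 300² → obtuse
2 of the 5 are right.

2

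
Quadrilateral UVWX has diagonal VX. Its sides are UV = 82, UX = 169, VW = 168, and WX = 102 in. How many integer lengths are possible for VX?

From triangle UVX: 87 < VX < 251.
From triangle WVX: 66 < VX < 270.
Intersection: 87 < VX < 251, so integers 88 through 250: 163 values.

163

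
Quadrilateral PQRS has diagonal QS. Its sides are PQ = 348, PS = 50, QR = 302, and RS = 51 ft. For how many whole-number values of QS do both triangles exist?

54

From triangle PQS: 298 < QS < 398.
From triangle RQS: 251 < QS < 353.
Intersection: 298 < QS < 353, so integers 299 through 352: 54 values.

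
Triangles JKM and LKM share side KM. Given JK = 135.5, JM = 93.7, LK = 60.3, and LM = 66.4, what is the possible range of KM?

From triangle JKM: |135.5 − 93.7| < KM < 135.5 + 93.7, i.e. 41.8 < KM < 229.2.
From triangle LKM: 6.1 < KM < 126.7.
Both must hold, so KM lies in the intersection.

41.8 < KM < 126.7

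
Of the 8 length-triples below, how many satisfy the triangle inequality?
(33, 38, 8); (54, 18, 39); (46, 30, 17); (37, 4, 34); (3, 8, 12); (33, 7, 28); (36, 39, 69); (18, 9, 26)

(8,33,38): 8+33 > 38 → valid
(18,39,54): 18+39 > 54 → valid
(17,30,46): 17+30 > 46 → valid
(4,34,37): 4+34 > 37 → valid
(3,8,12): 3+8 ≤ 12 → not valid
(7,28,33): 7+28 > 33 → valid
(36,39,69): 36+39 > 69 → valid
(9,18,26): 9+18 > 26 → valid
7 of the 8 triples form a triangle.

7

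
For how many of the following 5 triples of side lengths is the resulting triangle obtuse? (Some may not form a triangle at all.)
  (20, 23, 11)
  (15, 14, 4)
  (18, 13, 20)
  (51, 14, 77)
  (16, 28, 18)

3

(20,23,11): 11²+20² = 521 < 529 = 23² → obtuse
(15,14,4): 4²+14² = 212 < 225 = 15² → obtuse
(18,13,20): 13²+18² = 493 > 400 = 20² → acute
(51,14,77): 14+51 ≤ 77, not a triangle
(16,28,18): 16²+18² = 580 < 784 = 28² → obtuse
3 of the 5 are obtuse.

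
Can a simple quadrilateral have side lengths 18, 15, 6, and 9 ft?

A quadrilateral exists iff every side is shorter than the sum of the others — equivalently, the longest side is less than the sum of the rest.
Longest side 18 < 30 (sum of the remaining 3), so yes.

Yes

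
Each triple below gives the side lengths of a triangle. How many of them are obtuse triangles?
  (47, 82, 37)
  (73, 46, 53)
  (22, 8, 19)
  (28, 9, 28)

(47,82,37): 37²+47² = 3578 < 6724 = 82² → obtuse
(73,46,53): 46²+53² = 4925 < 5329 = 73² → obtuse
(22,8,19): 8²+19² = 425 < 484 = 22² → obtuse
(28,9,28): 9²+28² = 865 > 784 = 28² → acute
3 of the 4 are obtuse.

3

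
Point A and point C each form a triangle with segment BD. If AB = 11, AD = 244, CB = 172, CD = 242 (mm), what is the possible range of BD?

From triangle ABD: |11 − 244| < BD < 11 + 244, i.e. 233 < BD < 255.
From triangle CBD: 70 < BD < 414.
Both must hold, so BD lies in the intersection.

233 < BD < 255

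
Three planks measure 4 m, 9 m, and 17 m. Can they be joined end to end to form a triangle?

No

The longest side is 17, but the other two sum to only 13.
13 < 17, so the triangle inequality fails.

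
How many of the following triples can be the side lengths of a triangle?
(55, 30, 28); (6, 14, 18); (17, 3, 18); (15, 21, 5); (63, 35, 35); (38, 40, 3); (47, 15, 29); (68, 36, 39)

(28,30,55): 28+30 > 55 → valid
(6,14,18): 6+14 > 18 → valid
(3,17,18): 3+17 > 18 → valid
(5,15,21): 5+15 ≤ 21 → not valid
(35,35,63): 35+35 > 63 → valid
(3,38,40): 3+38 > 40 → valid
(15,29,47): 15+29 ≤ 47 → not valid
(36,39,68): 36+39 > 68 → valid
6 of the 8 triples form a triangle.

6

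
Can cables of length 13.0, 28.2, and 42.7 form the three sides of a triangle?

The longest side is 42.7, but the other two sum to only 41.2.
41.2 < 42.7, so the triangle inequality fails.

No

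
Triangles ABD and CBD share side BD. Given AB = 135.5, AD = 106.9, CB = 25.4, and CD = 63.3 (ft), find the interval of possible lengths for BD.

From triangle ABD: |135.5 − 106.9| < BD < 135.5 + 106.9, i.e. 28.6 < BD < 242.4.
From triangle CBD: 37.9 < BD < 88.7.
Both must hold, so BD lies in the intersection.

37.9 < BD < 88.7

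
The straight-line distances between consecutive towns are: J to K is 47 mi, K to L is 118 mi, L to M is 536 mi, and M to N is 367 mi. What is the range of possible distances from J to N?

4 ≤ JN ≤ 1068 mi

The maximum is all hops collinear in one direction: 47 + 118 + 536 + 367 = 1068.
The longest hop is 536; the others sum to 532. Folding the others back against it leaves at least 536 − 532 = 4.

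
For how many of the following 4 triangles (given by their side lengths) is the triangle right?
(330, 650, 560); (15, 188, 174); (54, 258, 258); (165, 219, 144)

(330,650,560): 330²+560² = 422500 = 650² → right
(15,188,174): 15²+174² = 30501 < 35344 = 188² → obtuse
(54,258,258): 54²+258² = 69480 > 66564 = 258² → acute
(165,219,144): 144²+165² = 47961 = 219² → right
2 of the 4 are right.

2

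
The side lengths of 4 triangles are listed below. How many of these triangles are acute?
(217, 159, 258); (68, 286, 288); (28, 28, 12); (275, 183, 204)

(217,159,258): 159²+217² = 72370 > 66564 = 258² → acute
(68,286,288): 68²+286² = 86420 > 82944 = 288² → acute
(28,28,12): 12²+28² = 928 > 784 = 28² → acute
(275,183,204): 183²+204² = 75105 < 75625 = 275² → obtuse
3 of the 4 are acute.

3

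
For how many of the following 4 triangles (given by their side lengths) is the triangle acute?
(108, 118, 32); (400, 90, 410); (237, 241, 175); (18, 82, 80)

1

(108,118,32): 32²+108² = 12688 < 13924 = 118² → obtuse
(400,90,410): 90²+400² = 168100 = 410² → right
(237,241,175): 175²+237² = 86794 > 58081 = 241² → acute
(18,82,80): 18²+80² = 6724 = 82² → right
1 of the 4 is acute.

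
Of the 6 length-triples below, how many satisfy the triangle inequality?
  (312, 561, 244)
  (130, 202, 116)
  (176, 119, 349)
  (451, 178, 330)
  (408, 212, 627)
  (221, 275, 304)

3

(244,312,561): 244+312 ≤ 561 → not valid
(116,130,202): 116+130 > 202 → valid
(119,176,349): 119+176 ≤ 349 → not valid
(178,330,451): 178+330 > 451 → valid
(212,408,627): 212+408 ≤ 627 → not valid
(221,275,304): 221+275 > 304 → valid
3 of the 6 triples form a triangle.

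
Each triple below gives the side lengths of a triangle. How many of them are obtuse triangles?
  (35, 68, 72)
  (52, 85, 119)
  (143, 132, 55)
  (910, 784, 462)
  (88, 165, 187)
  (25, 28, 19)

(35,68,72): 35²+68² = 5849 > 5184 = 72² → acute
(52,85,119): 52²+85² = 9929 < 14161 = 119² → obtuse
(143,132,55): 55²+132² = 20449 = 143² → right
(910,784,462): 462²+784² = 828100 = 910² → right
(88,165,187): 88²+165² = 34969 = 187² → right
(25,28,19): 19²+25² = 986 > 784 = 28² → acute
1 of the 6 is obtuse.

1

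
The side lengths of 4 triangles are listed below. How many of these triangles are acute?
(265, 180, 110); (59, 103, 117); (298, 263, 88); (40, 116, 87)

(265,180,110): 110²+180² = 44500 < 70225 = 265² → obtuse
(59,103,117): 59²+103² = 14090 > 13689 = 117² → acute
(298,263,88): 88²+263² = 76913 < 88804 = 298² → obtuse
(40,116,87): 40²+87² = 9169 < 13456 = 116² → obtuse
1 of the 4 is acute.

1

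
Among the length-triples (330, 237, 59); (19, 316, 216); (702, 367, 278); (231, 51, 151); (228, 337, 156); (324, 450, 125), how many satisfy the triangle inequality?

1

(59,237,330): 59+237 ≤ 330 → not valid
(19,216,316): 19+216 ≤ 316 → not valid
(278,367,702): 278+367 ≤ 702 → not valid
(51,151,231): 51+151 ≤ 231 → not valid
(156,228,337): 156+228 > 337 → valid
(125,324,450): 125+324 ≤ 450 → not valid
1 of the 6 triples forms a triangle.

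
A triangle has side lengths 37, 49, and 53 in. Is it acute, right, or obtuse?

Compare the square of the longest side to the sum of squares of the other two: 37² + 49² = 3770 > 2809 = 53².

acute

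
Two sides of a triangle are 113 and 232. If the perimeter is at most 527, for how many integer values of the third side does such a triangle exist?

Triangle inequality: 119 < x < 345. Perimeter ≤ 527 gives x ≤ 527 − 113 − 232 = 182.
So 119 < x ≤ 182; integers 120 through 182: 63 values.

63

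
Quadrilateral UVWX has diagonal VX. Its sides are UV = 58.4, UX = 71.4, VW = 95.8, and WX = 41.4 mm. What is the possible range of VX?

54.4 < VX < 129.8

From triangle UVX: |58.4 − 71.4| < VX < 58.4 + 71.4, i.e. 13.0 < VX < 129.8.
From triangle WVX: 54.4 < VX < 137.2.
Both must hold, so VX lies in the intersection.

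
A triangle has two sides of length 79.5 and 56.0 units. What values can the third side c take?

23.5 < c < 135.5 (units)

By the triangle inequality, c must be less than 79.5 + 56.0 = 135.5 and greater than |79.5 − 56.0| = 23.5.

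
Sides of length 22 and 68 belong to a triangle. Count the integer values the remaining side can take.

43

The third side lies in the open interval (46, 90).
Integers from 47 to 89 inclusive: 89 − 47 + 1 = 43.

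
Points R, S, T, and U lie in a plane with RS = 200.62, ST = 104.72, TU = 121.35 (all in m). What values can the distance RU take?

The maximum is all hops collinear in one direction: 200.62 + 104.72 + 121.35 = 426.69.
The longest hop is 200.62; the others sum to 226.07. Since 200.62 ≤ 226.07, the path can fold back on itself completely, so the minimum distance is 0.

0 ≤ RU ≤ 426.69 m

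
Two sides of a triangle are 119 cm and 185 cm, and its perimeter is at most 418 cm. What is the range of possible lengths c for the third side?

Triangle inequality alone gives 66 < c < 304.
The perimeter condition gives c ≤ 418 − 119 − 185 = 114.
Intersecting the two: 66 < c ≤ 114.

66 < c ≤ 114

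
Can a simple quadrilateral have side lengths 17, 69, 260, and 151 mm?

No

For a quadrilateral, each side must be shorter than the sum of the others.
Here the longest side is 260, but the remaining 3 sides sum to only 237.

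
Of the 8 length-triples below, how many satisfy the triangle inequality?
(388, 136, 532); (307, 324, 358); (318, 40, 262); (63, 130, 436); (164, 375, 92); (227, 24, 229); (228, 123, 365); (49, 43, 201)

(136,388,532): 136+388 ≤ 532 → not valid
(307,324,358): 307+324 > 358 → valid
(40,262,318): 40+262 ≤ 318 → not valid
(63,130,436): 63+130 ≤ 436 → not valid
(92,164,375): 92+164 ≤ 375 → not valid
(24,227,229): 24+227 > 229 → valid
(123,228,365): 123+228 ≤ 365 → not valid
(43,49,201): 43+49 ≤ 201 → not valid
2 of the 8 triples form a triangle.

2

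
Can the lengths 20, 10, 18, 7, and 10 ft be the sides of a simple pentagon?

A pentagon exists iff every side is shorter than the sum of the others — equivalently, the longest side is less than the sum of the rest.
Longest side 20 < 45 (sum of the remaining 4), so yes.

Yes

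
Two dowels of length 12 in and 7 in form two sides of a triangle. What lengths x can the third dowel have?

5 < x < 19

By the triangle inequality, x must be less than 12 + 7 = 19 and greater than |12 − 7| = 5.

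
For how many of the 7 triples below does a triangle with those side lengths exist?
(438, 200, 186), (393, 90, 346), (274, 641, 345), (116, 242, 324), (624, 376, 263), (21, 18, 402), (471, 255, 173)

3

(186,200,438): 186+200 ≤ 438 → not valid
(90,346,393): 90+346 > 393 → valid
(274,345,641): 274+345 ≤ 641 → not valid
(116,242,324): 116+242 > 324 → valid
(263,376,624): 263+376 > 624 → valid
(18,21,402): 18+21 ≤ 402 → not valid
(173,255,471): 173+255 ≤ 471 → not valid
3 of the 7 triples form a triangle.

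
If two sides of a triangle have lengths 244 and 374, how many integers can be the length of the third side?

487

The third side lies in the open interval (130, 618).
Integers from 131 to 617 inclusive: 617 − 131 + 1 = 487.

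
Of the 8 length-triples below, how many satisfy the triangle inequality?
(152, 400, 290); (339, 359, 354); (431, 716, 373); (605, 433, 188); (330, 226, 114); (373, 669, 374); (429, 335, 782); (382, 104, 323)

(152,290,400): 152+290 > 400 → valid
(339,354,359): 339+354 > 359 → valid
(373,431,716): 373+431 > 716 → valid
(188,433,605): 188+433 > 605 → valid
(114,226,330): 114+226 > 330 → valid
(373,374,669): 373+374 > 669 → valid
(335,429,782): 335+429 ≤ 782 → not valid
(104,323,382): 104+323 > 382 → valid
7 of the 8 triples form a triangle.

7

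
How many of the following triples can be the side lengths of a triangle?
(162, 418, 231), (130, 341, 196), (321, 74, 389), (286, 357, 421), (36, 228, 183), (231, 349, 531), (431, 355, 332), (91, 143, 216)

(162,231,418): 162+231 ≤ 418 → not valid
(130,196,341): 130+196 ≤ 341 → not valid
(74,321,389): 74+321 > 389 → valid
(286,357,421): 286+357 > 421 → valid
(36,183,228): 36+183 ≤ 228 → not valid
(231,349,531): 231+349 > 531 → valid
(332,355,431): 332+355 > 431 → valid
(91,143,216): 91+143 > 216 → valid
5 of the 8 triples form a triangle.

5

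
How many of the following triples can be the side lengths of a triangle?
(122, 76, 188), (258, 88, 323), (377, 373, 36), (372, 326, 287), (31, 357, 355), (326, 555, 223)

(76,122,188): 76+122 > 188 → valid
(88,258,323): 88+258 > 323 → valid
(36,373,377): 36+373 > 377 → valid
(287,326,372): 287+326 > 372 → valid
(31,355,357): 31+355 > 357 → valid
(223,326,555): 223+326 ≤ 555 → not valid
5 of the 6 triples form a triangle.

5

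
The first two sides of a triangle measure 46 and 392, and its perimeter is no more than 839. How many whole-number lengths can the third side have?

Triangle inequality: 346 < x < 438. Perimeter ≤ 839 gives x ≤ 839 − 46 − 392 = 401.
So 346 < x ≤ 401; integers 347 through 401: 55 values.

55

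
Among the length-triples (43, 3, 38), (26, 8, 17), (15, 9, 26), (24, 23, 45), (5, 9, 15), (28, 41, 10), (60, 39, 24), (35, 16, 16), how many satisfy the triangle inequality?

2

(3,38,43): 3+38 ≤ 43 → not valid
(8,17,26): 8+17 ≤ 26 → not valid
(9,15,26): 9+15 ≤ 26 → not valid
(23,24,45): 23+24 > 45 → valid
(5,9,15): 5+9 ≤ 15 → not valid
(10,28,41): 10+28 ≤ 41 → not valid
(24,39,60): 24+39 > 60 → valid
(16,16,35): 16+16 ≤ 35 → not valid
2 of the 8 triples form a triangle.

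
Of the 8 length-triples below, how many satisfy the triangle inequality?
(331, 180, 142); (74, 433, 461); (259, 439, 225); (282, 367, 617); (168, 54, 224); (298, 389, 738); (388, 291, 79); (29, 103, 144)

3

(142,180,331): 142+180 ≤ 331 → not valid
(74,433,461): 74+433 > 461 → valid
(225,259,439): 225+259 > 439 → valid
(282,367,617): 282+367 > 617 → valid
(54,168,224): 54+168 ≤ 224 → not valid
(298,389,738): 298+389 ≤ 738 → not valid
(79,291,388): 79+291 ≤ 388 → not valid
(29,103,144): 29+103 ≤ 144 → not valid
3 of the 8 triples form a triangle.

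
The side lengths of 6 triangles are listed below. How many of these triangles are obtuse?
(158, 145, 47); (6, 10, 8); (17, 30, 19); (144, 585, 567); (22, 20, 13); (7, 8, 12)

(158,145,47): 47²+145² = 23234 < 24964 = 158² → obtuse
(6,10,8): 6²+8² = 100 = 10² → right
(17,30,19): 17²+19² = 650 < 900 = 30² → obtuse
(144,585,567): 144²+567² = 342225 = 585² → right
(22,20,13): 13²+20² = 569 > 484 = 22² → acute
(7,8,12): 7²+8² = 113 < 144 = 12² → obtuse
3 of the 6 are obtuse.

3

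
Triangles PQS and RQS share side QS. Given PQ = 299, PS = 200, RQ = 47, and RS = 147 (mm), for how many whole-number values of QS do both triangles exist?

93

From triangle PQS: 99 < QS < 499.
From triangle RQS: 100 < QS < 194.
Intersection: 100 < QS < 194, so integers 101 through 193: 93 values.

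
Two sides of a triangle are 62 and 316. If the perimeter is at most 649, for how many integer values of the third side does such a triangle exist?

Triangle inequality: 254 < x < 378. Perimeter ≤ 649 gives x ≤ 649 − 62 − 316 = 271.
So 254 < x ≤ 271; integers 255 through 271: 17 values.

17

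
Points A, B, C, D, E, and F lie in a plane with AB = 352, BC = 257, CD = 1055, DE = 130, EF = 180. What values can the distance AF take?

The maximum is all hops collinear in one direction: 352 + 257 + 1055 + 130 + 180 = 1974.
The longest hop is 1055; the others sum to 919. Folding the others back against it leaves at least 1055 − 919 = 136.

136 ≤ AF ≤ 1974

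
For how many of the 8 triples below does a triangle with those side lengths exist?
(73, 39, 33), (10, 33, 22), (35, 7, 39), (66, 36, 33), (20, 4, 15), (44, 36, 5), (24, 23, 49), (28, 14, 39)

(33,39,73): 33+39 ≤ 73 → not valid
(10,22,33): 10+22 ≤ 33 → not valid
(7,35,39): 7+35 > 39 → valid
(33,36,66): 33+36 > 66 → valid
(4,15,20): 4+15 ≤ 20 → not valid
(5,36,44): 5+36 ≤ 44 → not valid
(23,24,49): 23+24 ≤ 49 → not valid
(14,28,39): 14+28 > 39 → valid
3 of the 8 triples form a triangle.

3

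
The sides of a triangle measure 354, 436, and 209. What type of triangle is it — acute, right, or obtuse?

Compare the square of the longest side to the sum of squares of the other two: 209² + 354² = 168997 < 190096 = 436².

obtuse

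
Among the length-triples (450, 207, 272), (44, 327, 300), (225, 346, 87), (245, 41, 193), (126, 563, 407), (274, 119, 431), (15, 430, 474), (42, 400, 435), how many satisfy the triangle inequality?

(207,272,450): 207+272 > 450 → valid
(44,300,327): 44+300 > 327 → valid
(87,225,346): 87+225 ≤ 346 → not valid
(41,193,245): 41+193 ≤ 245 → not valid
(126,407,563): 126+407 ≤ 563 → not valid
(119,274,431): 119+274 ≤ 431 → not valid
(15,430,474): 15+430 ≤ 474 → not valid
(42,400,435): 42+400 > 435 → valid
3 of the 8 triples form a triangle.

3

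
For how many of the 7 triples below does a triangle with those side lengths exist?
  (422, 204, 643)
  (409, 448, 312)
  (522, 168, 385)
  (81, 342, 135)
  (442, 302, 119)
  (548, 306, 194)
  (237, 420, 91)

(204,422,643): 204+422 ≤ 643 → not valid
(312,409,448): 312+409 > 448 → valid
(168,385,522): 168+385 > 522 → valid
(81,135,342): 81+135 ≤ 342 → not valid
(119,302,442): 119+302 ≤ 442 → not valid
(194,306,548): 194+306 ≤ 548 → not valid
(91,237,420): 91+237 ≤ 420 → not valid
2 of the 7 triples form a triangle.

2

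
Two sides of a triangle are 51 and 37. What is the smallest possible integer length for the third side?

The third side must be strictly greater than |51 − 37| = 14.
The smallest integer above 14 is 15.

15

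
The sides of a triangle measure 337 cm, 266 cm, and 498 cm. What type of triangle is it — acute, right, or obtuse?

Compare the square of the longest side to the sum of squares of the other two: 266² + 337² = 184325 < 248004 = 498².

obtuse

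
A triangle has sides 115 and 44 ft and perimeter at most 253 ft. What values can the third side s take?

Triangle inequality alone gives 71 < s < 159.
The perimeter condition gives s ≤ 253 − 115 − 44 = 94.
Intersecting the two: 71 < s ≤ 94.

71 < s ≤ 94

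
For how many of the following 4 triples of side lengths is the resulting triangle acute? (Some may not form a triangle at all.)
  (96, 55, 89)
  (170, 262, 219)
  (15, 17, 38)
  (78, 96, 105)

(96,55,89): 55²+89² = 10946 > 9216 = 96² → acute
(170,262,219): 170²+219² = 76861 > 68644 = 262² → acute
(15,17,38): 15+17 ≤ 38, not a triangle
(78,96,105): 78²+96² = 15300 > 11025 = 105² → acute
3 of the 4 are acute.

3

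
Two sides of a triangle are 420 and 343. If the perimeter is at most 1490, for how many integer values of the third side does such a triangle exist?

650

Triangle inequality: 77 < x < 763. Perimeter ≤ 1490 gives x ≤ 1490 − 420 − 343 = 727.
So 77 < x ≤ 727; integers 78 through 727: 650 values.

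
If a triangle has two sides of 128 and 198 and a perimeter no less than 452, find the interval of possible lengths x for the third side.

126 ≤ x < 326

Triangle inequality alone gives 70 < x < 326.
The perimeter condition gives x ≥ 452 − 128 − 198 = 126.
Intersecting the two: 126 ≤ x < 326.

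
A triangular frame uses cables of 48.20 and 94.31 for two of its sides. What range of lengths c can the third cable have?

46.11 < c < 142.51

By the triangle inequality, c must be less than 48.20 + 94.31 = 142.51 and greater than |48.20 − 94.31| = 46.11.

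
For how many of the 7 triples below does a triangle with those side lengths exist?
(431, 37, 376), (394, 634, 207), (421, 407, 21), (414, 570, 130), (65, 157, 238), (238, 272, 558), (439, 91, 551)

1

(37,376,431): 37+376 ≤ 431 → not valid
(207,394,634): 207+394 ≤ 634 → not valid
(21,407,421): 21+407 > 421 → valid
(130,414,570): 130+414 ≤ 570 → not valid
(65,157,238): 65+157 ≤ 238 → not valid
(238,272,558): 238+272 ≤ 558 → not valid
(91,439,551): 91+439 ≤ 551 → not valid
1 of the 7 triples forms a triangle.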